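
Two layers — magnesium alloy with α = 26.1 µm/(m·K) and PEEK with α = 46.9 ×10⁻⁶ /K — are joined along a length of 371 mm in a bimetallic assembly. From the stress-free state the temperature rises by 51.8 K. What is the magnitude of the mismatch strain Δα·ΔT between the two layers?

1.08×10⁻³

Δα = |26.1 − 46.9|×10⁻⁶/K = 20.8×10⁻⁶/K.
Mismatch strain = Δα·ΔT = 20.8×10⁻⁶ × 51.8 = 1.08×10⁻³.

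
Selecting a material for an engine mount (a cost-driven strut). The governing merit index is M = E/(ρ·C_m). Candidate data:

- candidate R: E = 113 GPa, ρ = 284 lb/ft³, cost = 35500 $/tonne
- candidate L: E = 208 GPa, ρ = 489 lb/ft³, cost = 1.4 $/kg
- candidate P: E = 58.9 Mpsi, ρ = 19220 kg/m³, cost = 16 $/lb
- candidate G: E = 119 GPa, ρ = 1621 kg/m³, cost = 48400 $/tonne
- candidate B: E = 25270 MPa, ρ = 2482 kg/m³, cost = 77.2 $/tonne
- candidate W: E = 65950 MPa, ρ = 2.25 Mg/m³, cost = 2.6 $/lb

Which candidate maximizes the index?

candidate B

After converting to SI:
  candidate R: E = 113.0 GPa, ρ = 4549 kg/m³, cost = 35.50 $/kg
  candidate L: E = 208.0 GPa, ρ = 7833 kg/m³, cost = 1.400 $/kg
  candidate P: E = 406.1 GPa, ρ = 19220 kg/m³, cost = 35.27 $/kg
  candidate G: E = 119.0 GPa, ρ = 1621 kg/m³, cost = 48.40 $/kg
  candidate B: E = 25.27 GPa, ρ = 2482 kg/m³, cost = 0.07720 $/kg
  candidate W: E = 65.95 GPa, ρ = 2250 kg/m³, cost = 5.732 $/kg
  candidate B: M = 132 MN·m per $
  candidate L: M = 19.0 MN·m per $
  candidate W: M = 5.11 MN·m per $
  candidate G: M = 1.52 MN·m per $
  candidate R: M = 0.700 MN·m per $
  candidate P: M = 0.599 MN·m per $
The maximum is for candidate B.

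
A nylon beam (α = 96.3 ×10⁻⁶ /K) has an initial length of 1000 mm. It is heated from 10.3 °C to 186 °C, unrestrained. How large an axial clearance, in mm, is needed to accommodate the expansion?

16.9 mm

ΔT = 186 − 10.3 = 175.7 K.
ΔL = α·L₀·ΔT = 96.3×10⁻⁶ × 1000 mm × 175.7 K = 16.9 mm.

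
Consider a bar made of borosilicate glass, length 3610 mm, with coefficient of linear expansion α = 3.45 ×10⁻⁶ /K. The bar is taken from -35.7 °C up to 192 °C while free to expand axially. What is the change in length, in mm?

2.84 mm

ΔT = 192 − (-35.7) = 227.7 K.
ΔL = α·L₀·ΔT = 3.45×10⁻⁶ × 3610 mm × 227.7 K = 2.84 mm.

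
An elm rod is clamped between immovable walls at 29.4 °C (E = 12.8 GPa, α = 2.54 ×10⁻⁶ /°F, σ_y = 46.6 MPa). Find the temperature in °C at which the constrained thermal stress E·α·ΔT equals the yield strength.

α = 2.54×10⁻⁶/°F × 9/5 = 4.57×10⁻⁶/K.
E·α·ΔT = 46.60 MPa ⇒ ΔT = 46.60 / (12.80×10³ × 4.57×10⁻⁶) = 796.3 K.
T = 29.4 + 796.3 = 825.7 °C.

826 °C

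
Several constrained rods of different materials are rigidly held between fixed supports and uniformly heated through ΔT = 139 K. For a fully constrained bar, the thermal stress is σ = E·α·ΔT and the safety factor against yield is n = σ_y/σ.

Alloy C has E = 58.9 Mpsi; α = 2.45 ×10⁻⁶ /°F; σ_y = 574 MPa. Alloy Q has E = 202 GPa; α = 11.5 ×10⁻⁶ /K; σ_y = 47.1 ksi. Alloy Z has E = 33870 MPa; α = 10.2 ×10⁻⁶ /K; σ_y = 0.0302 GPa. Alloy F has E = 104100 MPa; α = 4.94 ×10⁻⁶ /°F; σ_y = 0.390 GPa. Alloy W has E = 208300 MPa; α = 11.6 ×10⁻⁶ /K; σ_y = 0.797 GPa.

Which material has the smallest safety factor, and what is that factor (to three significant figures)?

alloy Z, n = 0.629

With everything in SI (GPa, ×10⁻⁶/K, MPa):
  alloy C: E = 406.1, α = 4.41, σ_y = 574.0 → σ = 249 MPa, n = 2.31
  alloy Q: E = 202.0, α = 11.5, σ_y = 324.7 → σ = 323 MPa, n = 1.01
  alloy Z: E = 33.87, α = 10.2, σ_y = 30.20 → σ = 48.0 MPa, n = 0.629
  alloy F: E = 104.1, α = 8.89, σ_y = 390.0 → σ = 129 MPa, n = 3.03
  alloy W: E = 208.3, α = 11.6, σ_y = 797.0 → σ = 336 MPa, n = 2.37
The minimum is alloy Z at n = 0.629.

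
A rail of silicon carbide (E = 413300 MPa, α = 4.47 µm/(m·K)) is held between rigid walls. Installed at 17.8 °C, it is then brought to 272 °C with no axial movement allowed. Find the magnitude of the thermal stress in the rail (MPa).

E = 413300 MPa = 413.3 GPa.
ΔT = 254.2 K. Constrained thermal stress σ = E·α·ΔT = 413.3×10³ MPa × 4.47×10⁻⁶ × 254.2 = 470 MPa (compressive).

470 MPa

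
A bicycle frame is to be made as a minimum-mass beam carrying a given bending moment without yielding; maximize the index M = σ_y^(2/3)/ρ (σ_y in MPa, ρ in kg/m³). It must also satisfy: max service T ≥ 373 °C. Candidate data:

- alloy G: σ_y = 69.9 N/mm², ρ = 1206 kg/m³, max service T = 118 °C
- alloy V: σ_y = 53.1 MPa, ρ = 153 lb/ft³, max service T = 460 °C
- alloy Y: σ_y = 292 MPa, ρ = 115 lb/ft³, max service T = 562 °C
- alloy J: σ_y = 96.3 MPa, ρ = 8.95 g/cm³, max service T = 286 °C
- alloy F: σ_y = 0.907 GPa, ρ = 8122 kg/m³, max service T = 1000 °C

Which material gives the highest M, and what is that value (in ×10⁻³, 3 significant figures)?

Screen on constraints: max service T ≥ 373 °C. Survivors: alloy V, alloy Y, alloy F.
Putting every candidate on a common basis:
  alloy V: σ_y = 53.10 MPa, ρ = 2451 kg/m³
  alloy Y: σ_y = 292.0 MPa, ρ = 1842 kg/m³
  alloy F: σ_y = 907.0 MPa, ρ = 8122 kg/m³
  alloy Y: M = 23.9×10⁻³
  alloy F: M = 11.5×10⁻³
  alloy V: M = 5.76×10⁻³
Alloy Y has the largest M.

alloy Y, M = 23.9×10⁻³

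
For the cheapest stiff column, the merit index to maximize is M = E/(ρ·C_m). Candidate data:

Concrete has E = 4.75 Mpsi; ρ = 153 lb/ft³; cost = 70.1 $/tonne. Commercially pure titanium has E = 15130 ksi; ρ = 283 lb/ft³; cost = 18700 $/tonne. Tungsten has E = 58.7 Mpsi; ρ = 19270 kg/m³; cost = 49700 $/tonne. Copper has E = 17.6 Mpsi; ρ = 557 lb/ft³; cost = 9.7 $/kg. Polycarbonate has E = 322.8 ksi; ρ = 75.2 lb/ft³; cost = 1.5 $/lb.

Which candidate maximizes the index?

concrete

Normalizing units and computing the index:
  concrete: E = 32.75 GPa, ρ = 2451 kg/m³, cost = 0.07010 $/kg
  commercially pure titanium: E = 104.3 GPa, ρ = 4533 kg/m³, cost = 18.70 $/kg
  tungsten: E = 404.7 GPa, ρ = 19270 kg/m³, cost = 49.70 $/kg
  copper: E = 121.3 GPa, ρ = 8922 kg/m³, cost = 9.700 $/kg
  polycarbonate: E = 2.226 GPa, ρ = 1205 kg/m³, cost = 3.307 $/kg
  concrete: M = 191 MN·m per $
  copper: M = 1.40 MN·m per $
  commercially pure titanium: M = 1.23 MN·m per $
  polycarbonate: M = 0.559 MN·m per $
  tungsten: M = 0.423 MN·m per $
Highest index: concrete.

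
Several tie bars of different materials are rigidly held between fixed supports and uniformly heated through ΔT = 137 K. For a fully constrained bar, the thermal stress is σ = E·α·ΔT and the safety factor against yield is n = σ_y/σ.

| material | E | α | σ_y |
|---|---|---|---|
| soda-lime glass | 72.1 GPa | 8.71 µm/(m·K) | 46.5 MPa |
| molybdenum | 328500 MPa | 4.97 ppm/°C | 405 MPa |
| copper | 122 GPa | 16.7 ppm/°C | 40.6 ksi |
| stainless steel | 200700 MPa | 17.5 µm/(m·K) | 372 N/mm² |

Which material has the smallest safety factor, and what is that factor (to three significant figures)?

In consistent units (E in GPa, α in ×10⁻⁶/K, σ_y in MPa):
  soda-lime glass: E = 72.10, α = 8.71, σ_y = 46.50 → σ = 86.0 MPa, n = 0.540
  molybdenum: E = 328.5, α = 4.97, σ_y = 405.0 → σ = 224 MPa, n = 1.81
  copper: E = 122.0, α = 16.7, σ_y = 279.9 → σ = 279 MPa, n = 1.00
  stainless steel: E = 200.7, α = 17.5, σ_y = 372.0 → σ = 481 MPa, n = 0.773
The minimum is soda-lime glass at n = 0.540.

soda-lime glass, n = 0.540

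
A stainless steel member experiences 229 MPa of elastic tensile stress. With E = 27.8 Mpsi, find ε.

E = 27.8 Mpsi = 191.7 GPa = 191700 MPa.
ε = σ/E = 229 / 191700 = 1.19×10⁻³.

1.19×10⁻³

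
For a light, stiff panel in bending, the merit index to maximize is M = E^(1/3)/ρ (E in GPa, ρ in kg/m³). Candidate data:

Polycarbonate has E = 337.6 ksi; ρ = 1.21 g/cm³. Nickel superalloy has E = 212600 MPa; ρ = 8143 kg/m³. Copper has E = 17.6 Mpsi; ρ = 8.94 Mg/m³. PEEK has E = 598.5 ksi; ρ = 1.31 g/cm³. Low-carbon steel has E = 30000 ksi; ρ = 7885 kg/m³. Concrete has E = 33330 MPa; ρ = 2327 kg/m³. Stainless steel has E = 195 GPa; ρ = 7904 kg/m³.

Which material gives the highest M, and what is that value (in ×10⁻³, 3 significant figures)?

Putting every candidate on a common basis:
  polycarbonate: E = 2.328 GPa, ρ = 1210 kg/m³
  nickel superalloy: E = 212.6 GPa, ρ = 8143 kg/m³
  copper: E = 121.3 GPa, ρ = 8940 kg/m³
  PEEK: E = 4.127 GPa, ρ = 1310 kg/m³
  low-carbon steel: E = 206.8 GPa, ρ = 7885 kg/m³
  concrete: E = 33.33 GPa, ρ = 2327 kg/m³
  stainless steel: E = 195.0 GPa, ρ = 7904 kg/m³
  concrete: M = 1.38×10⁻³
  PEEK: M = 1.22×10⁻³
  polycarbonate: M = 1.10×10⁻³
  low-carbon steel: M = 0.750×10⁻³
  stainless steel: M = 0.734×10⁻³
  nickel superalloy: M = 0.733×10⁻³
  copper: M = 0.554×10⁻³
Concrete has the largest M.

concrete, M = 1.38×10⁻³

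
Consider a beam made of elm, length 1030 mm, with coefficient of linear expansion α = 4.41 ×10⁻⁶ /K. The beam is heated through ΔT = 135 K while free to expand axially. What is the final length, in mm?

1030.6 mm

ΔL = α·L₀·ΔT = 4.41×10⁻⁶ × 1030 mm × 135.0 K = 0.613 mm.
L = L₀ + ΔL = 1030 + 0.613 = 1030.6 mm.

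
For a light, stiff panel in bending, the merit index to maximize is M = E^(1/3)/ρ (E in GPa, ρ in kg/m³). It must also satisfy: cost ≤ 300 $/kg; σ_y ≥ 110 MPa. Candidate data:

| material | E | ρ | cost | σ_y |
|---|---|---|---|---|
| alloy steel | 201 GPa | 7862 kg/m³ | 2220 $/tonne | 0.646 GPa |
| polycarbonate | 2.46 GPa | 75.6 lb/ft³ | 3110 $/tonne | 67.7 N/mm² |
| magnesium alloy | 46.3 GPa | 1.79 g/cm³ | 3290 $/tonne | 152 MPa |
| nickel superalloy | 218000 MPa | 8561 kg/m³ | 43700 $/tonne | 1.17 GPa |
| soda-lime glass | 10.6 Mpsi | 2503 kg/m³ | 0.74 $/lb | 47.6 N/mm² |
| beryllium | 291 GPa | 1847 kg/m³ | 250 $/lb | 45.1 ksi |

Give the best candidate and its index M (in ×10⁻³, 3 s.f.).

Screen on constraints: cost ≤ 300 $/kg; σ_y ≥ 110 MPa. Survivors: alloy steel, magnesium alloy, nickel superalloy.
Convert each candidate to consistent units, then evaluate M:
  alloy steel: E = 201.0 GPa, ρ = 7862 kg/m³
  magnesium alloy: E = 46.30 GPa, ρ = 1790 kg/m³
  nickel superalloy: E = 218.0 GPa, ρ = 8561 kg/m³
  magnesium alloy: M = 2.01×10⁻³
  alloy steel: M = 0.745×10⁻³
  nickel superalloy: M = 0.703×10⁻³
Magnesium alloy has the largest M.

magnesium alloy, M = 2.01×10⁻³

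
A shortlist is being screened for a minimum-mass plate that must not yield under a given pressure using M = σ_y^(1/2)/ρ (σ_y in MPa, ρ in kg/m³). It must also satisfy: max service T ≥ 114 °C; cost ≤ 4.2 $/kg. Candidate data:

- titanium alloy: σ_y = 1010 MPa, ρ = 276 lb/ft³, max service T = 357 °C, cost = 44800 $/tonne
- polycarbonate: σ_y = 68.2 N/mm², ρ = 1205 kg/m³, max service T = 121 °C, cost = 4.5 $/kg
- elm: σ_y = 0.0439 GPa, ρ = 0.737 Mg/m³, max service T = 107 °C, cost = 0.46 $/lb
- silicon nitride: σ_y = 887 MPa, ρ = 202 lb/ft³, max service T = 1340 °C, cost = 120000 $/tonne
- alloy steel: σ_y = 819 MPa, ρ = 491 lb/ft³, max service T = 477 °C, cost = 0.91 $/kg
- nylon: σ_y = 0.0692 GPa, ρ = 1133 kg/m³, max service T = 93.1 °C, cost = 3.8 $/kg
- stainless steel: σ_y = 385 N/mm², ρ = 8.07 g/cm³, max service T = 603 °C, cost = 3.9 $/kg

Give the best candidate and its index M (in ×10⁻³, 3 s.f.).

alloy steel, M = 3.64×10⁻³

Screen on constraints: max service T ≥ 114 °C; cost ≤ 4.2 $/kg. Survivors: alloy steel, stainless steel.
Normalizing units and computing the index:
  alloy steel: σ_y = 819.0 MPa, ρ = 7865 kg/m³
  stainless steel: σ_y = 385.0 MPa, ρ = 8070 kg/m³
  alloy steel: M = 3.64×10⁻³
  stainless steel: M = 2.43×10⁻³
The maximum is for alloy steel.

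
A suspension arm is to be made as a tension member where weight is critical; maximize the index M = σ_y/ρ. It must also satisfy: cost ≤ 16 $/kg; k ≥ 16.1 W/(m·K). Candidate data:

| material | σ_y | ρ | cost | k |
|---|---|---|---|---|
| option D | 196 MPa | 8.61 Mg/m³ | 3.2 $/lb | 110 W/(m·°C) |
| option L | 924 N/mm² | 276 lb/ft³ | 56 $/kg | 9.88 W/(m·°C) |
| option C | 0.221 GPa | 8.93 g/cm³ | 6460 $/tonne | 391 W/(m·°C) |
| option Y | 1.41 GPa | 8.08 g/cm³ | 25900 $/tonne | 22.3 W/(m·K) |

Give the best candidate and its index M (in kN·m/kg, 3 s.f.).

option C, M = 24.7 kN·m/kg

Screen on constraints: cost ≤ 16 $/kg; k ≥ 16.1 W/(m·K). Survivors: option D, option C.
Normalizing units and computing the index:
  option D: σ_y = 196.0 MPa, ρ = 8610 kg/m³
  option C: σ_y = 221.0 MPa, ρ = 8930 kg/m³
  option C: M = 24.7 kN·m/kg
  option D: M = 22.8 kN·m/kg
Highest index: option C.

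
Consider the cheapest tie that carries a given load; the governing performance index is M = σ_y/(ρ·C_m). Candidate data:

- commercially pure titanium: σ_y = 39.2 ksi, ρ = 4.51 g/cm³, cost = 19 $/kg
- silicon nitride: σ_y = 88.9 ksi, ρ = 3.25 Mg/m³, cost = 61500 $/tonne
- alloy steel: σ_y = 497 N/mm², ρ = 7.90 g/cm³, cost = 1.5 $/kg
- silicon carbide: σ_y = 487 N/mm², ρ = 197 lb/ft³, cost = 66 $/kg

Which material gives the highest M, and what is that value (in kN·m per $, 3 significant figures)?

Convert each candidate to consistent units, then evaluate M:
  commercially pure titanium: σ_y = 270.3 MPa, ρ = 4510 kg/m³, cost = 19.00 $/kg
  silicon nitride: σ_y = 612.9 MPa, ρ = 3250 kg/m³, cost = 61.50 $/kg
  alloy steel: σ_y = 497.0 MPa, ρ = 7900 kg/m³, cost = 1.500 $/kg
  silicon carbide: σ_y = 487.0 MPa, ρ = 3156 kg/m³, cost = 66.00 $/kg
  alloy steel: M = 41.9 kN·m per $
  commercially pure titanium: M = 3.15 kN·m per $
  silicon nitride: M = 3.07 kN·m per $
  silicon carbide: M = 2.34 kN·m per $
Highest index: alloy steel.

alloy steel, M = 41.9 kN·m per $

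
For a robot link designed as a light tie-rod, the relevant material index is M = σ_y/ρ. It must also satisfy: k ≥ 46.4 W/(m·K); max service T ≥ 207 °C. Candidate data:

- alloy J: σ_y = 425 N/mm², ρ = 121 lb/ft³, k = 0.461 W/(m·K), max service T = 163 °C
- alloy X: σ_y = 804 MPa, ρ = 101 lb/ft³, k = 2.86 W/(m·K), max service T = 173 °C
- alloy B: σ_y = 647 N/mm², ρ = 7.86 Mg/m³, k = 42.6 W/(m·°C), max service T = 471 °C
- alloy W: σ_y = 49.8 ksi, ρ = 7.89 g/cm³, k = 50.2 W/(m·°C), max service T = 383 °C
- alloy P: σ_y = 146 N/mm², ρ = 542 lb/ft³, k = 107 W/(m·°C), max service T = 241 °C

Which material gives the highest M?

alloy W

Screen on constraints: k ≥ 46.4 W/(m·K); max service T ≥ 207 °C. Survivors: alloy W, alloy P.
In SI units:
  alloy W: σ_y = 343.4 MPa, ρ = 7890 kg/m³
  alloy P: σ_y = 146.0 MPa, ρ = 8682 kg/m³
  alloy W: M = 43.5 kN·m/kg
  alloy P: M = 16.8 kN·m/kg
Alloy W has the largest M.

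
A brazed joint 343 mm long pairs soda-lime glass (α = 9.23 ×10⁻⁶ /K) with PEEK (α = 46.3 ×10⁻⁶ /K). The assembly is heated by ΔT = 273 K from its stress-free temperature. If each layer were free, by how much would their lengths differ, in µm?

3470 µm

Δα = |9.23 − 46.3|×10⁻⁶/K = 37.1×10⁻⁶/K.
ΔL_mismatch = Δα·L·ΔT = 37.1×10⁻⁶ × 343.0 mm × 273.0 K = 3470 µm.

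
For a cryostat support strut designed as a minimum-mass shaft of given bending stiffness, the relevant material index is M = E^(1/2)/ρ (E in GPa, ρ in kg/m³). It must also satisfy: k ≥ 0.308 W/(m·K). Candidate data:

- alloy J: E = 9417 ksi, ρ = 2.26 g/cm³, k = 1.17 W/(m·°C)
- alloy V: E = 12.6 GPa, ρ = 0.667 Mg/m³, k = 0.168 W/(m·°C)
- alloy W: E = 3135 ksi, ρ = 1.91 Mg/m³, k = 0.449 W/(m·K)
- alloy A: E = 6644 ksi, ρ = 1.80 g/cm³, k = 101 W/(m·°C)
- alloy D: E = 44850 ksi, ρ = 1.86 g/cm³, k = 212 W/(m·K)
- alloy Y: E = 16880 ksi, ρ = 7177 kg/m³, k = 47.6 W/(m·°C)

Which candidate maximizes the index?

Screen on constraints: k ≥ 0.308 W/(m·K). Survivors: alloy J, alloy W, alloy A, alloy D, alloy Y.
After converting to SI:
  alloy J: E = 64.93 GPa, ρ = 2260 kg/m³
  alloy W: E = 21.62 GPa, ρ = 1910 kg/m³
  alloy A: E = 45.81 GPa, ρ = 1800 kg/m³
  alloy D: E = 309.2 GPa, ρ = 1860 kg/m³
  alloy Y: E = 116.4 GPa, ρ = 7177 kg/m³
  alloy D: M = 9.45×10⁻³
  alloy A: M = 3.76×10⁻³
  alloy J: M = 3.57×10⁻³
  alloy W: M = 2.43×10⁻³
  alloy Y: M = 1.50×10⁻³
Alloy D has the largest M.

alloy D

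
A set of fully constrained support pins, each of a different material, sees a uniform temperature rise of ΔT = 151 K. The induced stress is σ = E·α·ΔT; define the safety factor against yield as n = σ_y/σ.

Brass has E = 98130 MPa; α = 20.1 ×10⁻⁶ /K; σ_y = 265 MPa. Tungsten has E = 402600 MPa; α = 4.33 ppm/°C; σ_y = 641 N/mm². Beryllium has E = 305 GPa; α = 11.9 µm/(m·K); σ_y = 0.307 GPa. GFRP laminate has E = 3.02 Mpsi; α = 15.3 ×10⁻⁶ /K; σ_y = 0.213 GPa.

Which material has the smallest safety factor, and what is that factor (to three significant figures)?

With everything in SI (GPa, ×10⁻⁶/K, MPa):
  brass: E = 98.13, α = 20.1, σ_y = 265.0 → σ = 298 MPa, n = 0.890
  tungsten: E = 402.6, α = 4.33, σ_y = 641.0 → σ = 263 MPa, n = 2.44
  beryllium: E = 305.0, α = 11.9, σ_y = 307.0 → σ = 548 MPa, n = 0.560
  GFRP laminate: E = 20.82, α = 15.3, σ_y = 213.0 → σ = 48.1 MPa, n = 4.43
The minimum is beryllium at n = 0.560.

beryllium, n = 0.560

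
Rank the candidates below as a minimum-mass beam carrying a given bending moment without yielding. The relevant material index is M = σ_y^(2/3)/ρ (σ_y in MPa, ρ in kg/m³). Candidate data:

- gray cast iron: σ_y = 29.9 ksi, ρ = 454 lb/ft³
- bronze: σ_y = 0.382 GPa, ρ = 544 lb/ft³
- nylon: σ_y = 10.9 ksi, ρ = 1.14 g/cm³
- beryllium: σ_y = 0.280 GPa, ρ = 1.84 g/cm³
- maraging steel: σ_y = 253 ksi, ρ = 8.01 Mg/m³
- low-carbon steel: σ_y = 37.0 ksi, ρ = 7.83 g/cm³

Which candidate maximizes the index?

beryllium

In SI units:
  gray cast iron: σ_y = 206.2 MPa, ρ = 7272 kg/m³
  bronze: σ_y = 382.0 MPa, ρ = 8714 kg/m³
  nylon: σ_y = 75.15 MPa, ρ = 1140 kg/m³
  beryllium: σ_y = 280.0 MPa, ρ = 1840 kg/m³
  maraging steel: σ_y = 1744 MPa, ρ = 8010 kg/m³
  low-carbon steel: σ_y = 255.1 MPa, ρ = 7830 kg/m³
  beryllium: M = 23.3×10⁻³
  maraging steel: M = 18.1×10⁻³
  nylon: M = 15.6×10⁻³
  bronze: M = 6.04×10⁻³
  low-carbon steel: M = 5.14×10⁻³
  gray cast iron: M = 4.80×10⁻³
Highest index: beryllium.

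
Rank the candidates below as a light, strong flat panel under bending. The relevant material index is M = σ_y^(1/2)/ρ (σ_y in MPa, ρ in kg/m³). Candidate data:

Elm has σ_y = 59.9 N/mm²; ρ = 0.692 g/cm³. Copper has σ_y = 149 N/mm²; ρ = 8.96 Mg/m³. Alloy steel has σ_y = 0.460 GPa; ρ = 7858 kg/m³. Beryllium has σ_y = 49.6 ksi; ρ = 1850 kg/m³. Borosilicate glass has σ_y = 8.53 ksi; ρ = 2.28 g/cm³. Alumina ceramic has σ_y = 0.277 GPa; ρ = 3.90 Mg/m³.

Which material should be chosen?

In SI units:
  elm: σ_y = 59.90 MPa, ρ = 692.0 kg/m³
  copper: σ_y = 149.0 MPa, ρ = 8960 kg/m³
  alloy steel: σ_y = 460.0 MPa, ρ = 7858 kg/m³
  beryllium: σ_y = 342.0 MPa, ρ = 1850 kg/m³
  borosilicate glass: σ_y = 58.81 MPa, ρ = 2280 kg/m³
  alumina ceramic: σ_y = 277.0 MPa, ρ = 3900 kg/m³
  elm: M = 11.2×10⁻³
  beryllium: M = 10.0×10⁻³
  alumina ceramic: M = 4.27×10⁻³
  borosilicate glass: M = 3.36×10⁻³
  alloy steel: M = 2.73×10⁻³
  copper: M = 1.36×10⁻³
Elm ranks first.

elm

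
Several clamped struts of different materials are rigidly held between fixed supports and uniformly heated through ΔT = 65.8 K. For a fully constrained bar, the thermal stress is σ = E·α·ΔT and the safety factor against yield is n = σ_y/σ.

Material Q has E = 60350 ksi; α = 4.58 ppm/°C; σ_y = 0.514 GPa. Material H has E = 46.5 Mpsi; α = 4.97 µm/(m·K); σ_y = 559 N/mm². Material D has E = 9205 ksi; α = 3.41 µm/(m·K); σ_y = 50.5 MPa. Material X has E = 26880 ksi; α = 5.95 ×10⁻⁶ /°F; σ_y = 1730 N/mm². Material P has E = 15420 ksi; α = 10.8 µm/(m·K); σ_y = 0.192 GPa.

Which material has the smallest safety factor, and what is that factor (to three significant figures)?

material P, n = 2.54

Per material, after unit conversion:
  material Q: E = 416.1, α = 4.58, σ_y = 514.0 → σ = 125 MPa, n = 4.10
  material H: E = 320.6, α = 4.97, σ_y = 559.0 → σ = 105 MPa, n = 5.33
  material D: E = 63.47, α = 3.41, σ_y = 50.50 → σ = 14.2 MPa, n = 3.55
  material X: E = 185.3, α = 10.7, σ_y = 1730 → σ = 131 MPa, n = 13.2
  material P: E = 106.3, α = 10.8, σ_y = 192.0 → σ = 75.6 MPa, n = 2.54
Material P has the lowest safety factor, n = 2.54.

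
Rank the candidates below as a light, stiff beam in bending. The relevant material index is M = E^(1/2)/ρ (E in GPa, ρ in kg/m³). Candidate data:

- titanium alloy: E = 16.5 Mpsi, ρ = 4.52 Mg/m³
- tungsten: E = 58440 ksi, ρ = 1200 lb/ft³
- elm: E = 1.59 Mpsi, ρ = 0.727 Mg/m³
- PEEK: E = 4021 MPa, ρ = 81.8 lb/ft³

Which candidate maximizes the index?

elm

Putting every candidate on a common basis:
  titanium alloy: E = 113.8 GPa, ρ = 4520 kg/m³
  tungsten: E = 402.9 GPa, ρ = 19220 kg/m³
  elm: E = 10.96 GPa, ρ = 727.0 kg/m³
  PEEK: E = 4.021 GPa, ρ = 1310 kg/m³
  elm: M = 4.55×10⁻³
  titanium alloy: M = 2.36×10⁻³
  PEEK: M = 1.53×10⁻³
  tungsten: M = 1.04×10⁻³
Elm has the largest M.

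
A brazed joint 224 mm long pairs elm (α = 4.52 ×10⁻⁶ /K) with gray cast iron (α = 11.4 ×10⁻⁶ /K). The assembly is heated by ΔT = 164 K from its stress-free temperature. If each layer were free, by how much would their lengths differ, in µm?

Δα = |4.52 − 11.4|×10⁻⁶/K = 6.88×10⁻⁶/K.
ΔL_mismatch = Δα·L·ΔT = 6.88×10⁻⁶ × 224.0 mm × 164.0 K = 253 µm.

253 µm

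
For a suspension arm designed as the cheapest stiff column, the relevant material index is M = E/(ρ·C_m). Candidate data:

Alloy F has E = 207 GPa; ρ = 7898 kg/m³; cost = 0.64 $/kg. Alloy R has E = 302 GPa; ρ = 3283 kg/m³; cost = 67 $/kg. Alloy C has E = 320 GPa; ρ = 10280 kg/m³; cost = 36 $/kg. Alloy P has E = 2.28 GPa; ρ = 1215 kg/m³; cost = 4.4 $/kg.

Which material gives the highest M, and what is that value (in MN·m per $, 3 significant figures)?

Computing M directly (units already consistent):
  alloy F: M = 41.0 MN·m per $
  alloy R: M = 1.37 MN·m per $
  alloy C: M = 0.865 MN·m per $
  alloy P: M = 0.426 MN·m per $
Alloy F ranks first.

alloy F, M = 41.0 MN·m per $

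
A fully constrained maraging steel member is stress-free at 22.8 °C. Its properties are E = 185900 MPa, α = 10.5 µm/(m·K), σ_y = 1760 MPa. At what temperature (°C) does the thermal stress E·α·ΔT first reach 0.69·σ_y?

645 °C

E = 185900 MPa = 185.9 GPa.
E·α·ΔT = 1214 MPa ⇒ ΔT = 1214 / (185.9×10³ × 10.5×10⁻⁶) = 622.1 K.
T = 22.8 + 622.1 = 644.9 °C.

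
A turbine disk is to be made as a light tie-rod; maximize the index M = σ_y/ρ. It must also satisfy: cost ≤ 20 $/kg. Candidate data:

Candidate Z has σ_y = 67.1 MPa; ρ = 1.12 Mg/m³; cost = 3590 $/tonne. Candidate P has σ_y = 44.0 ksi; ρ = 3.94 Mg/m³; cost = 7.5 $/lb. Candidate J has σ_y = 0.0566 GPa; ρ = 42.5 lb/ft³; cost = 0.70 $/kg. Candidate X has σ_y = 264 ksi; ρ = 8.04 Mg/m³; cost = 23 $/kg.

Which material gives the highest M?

Screen on constraints: cost ≤ 20 $/kg. Survivors: candidate Z, candidate P, candidate J.
Putting every candidate on a common basis:
  candidate Z: σ_y = 67.10 MPa, ρ = 1120 kg/m³
  candidate P: σ_y = 303.4 MPa, ρ = 3940 kg/m³
  candidate J: σ_y = 56.60 MPa, ρ = 680.8 kg/m³
  candidate J: M = 83.1 kN·m/kg
  candidate P: M = 77.0 kN·m/kg
  candidate Z: M = 59.9 kN·m/kg
Highest index: candidate J.

candidate J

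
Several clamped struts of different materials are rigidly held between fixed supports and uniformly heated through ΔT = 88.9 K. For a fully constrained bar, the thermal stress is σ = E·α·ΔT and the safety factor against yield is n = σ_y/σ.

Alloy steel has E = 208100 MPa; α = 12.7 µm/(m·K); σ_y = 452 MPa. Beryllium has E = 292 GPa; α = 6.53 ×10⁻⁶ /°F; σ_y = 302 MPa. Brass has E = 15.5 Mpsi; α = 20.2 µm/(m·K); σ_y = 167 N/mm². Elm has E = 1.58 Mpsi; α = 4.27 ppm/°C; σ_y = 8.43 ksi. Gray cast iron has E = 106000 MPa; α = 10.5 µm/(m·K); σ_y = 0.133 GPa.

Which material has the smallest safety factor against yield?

Converting E to GPa, α to ×10⁻⁶/K, σ_y to MPa, then σ and n for each:
  alloy steel: E = 208.1, α = 12.7, σ_y = 452.0 → σ = 235 MPa, n = 1.92
  beryllium: E = 292.0, α = 11.8, σ_y = 302.0 → σ = 305 MPa, n = 0.990
  brass: E = 106.9, α = 20.2, σ_y = 167.0 → σ = 192 MPa, n = 0.870
  elm: E = 10.89, α = 4.27, σ_y = 58.12 → σ = 4.14 MPa, n = 14.1
  gray cast iron: E = 106.0, α = 10.5, σ_y = 133.0 → σ = 98.9 MPa, n = 1.34
The minimum is brass at n = 0.870.

brass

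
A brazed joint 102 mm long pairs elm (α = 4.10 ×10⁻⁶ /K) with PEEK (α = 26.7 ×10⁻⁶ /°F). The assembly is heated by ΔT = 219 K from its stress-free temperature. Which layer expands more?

PEEK

PEEK: α = 26.7×10⁻⁶/°F × 9/5 = 48.1×10⁻⁶/K.
α(elm) = 4.10×10⁻⁶/K vs α(PEEK) = 48.1×10⁻⁶/K.
Higher α expands more for the same ΔT: PEEK.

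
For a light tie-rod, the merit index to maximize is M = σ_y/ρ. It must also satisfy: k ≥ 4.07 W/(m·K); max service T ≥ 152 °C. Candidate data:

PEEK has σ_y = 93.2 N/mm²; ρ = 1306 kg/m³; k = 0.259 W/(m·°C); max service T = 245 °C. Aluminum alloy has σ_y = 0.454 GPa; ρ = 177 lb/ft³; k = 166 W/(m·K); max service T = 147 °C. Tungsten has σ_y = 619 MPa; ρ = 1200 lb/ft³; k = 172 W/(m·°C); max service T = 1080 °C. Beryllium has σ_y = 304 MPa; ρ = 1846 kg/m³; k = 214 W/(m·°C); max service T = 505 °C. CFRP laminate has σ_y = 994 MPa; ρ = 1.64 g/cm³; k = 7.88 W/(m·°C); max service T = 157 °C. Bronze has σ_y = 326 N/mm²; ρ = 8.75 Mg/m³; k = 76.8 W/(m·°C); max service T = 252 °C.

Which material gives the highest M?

CFRP laminate

Screen on constraints: k ≥ 4.07 W/(m·K); max service T ≥ 152 °C. Survivors: tungsten, beryllium, CFRP laminate, bronze.
Convert each candidate to consistent units, then evaluate M:
  tungsten: σ_y = 619.0 MPa, ρ = 19220 kg/m³
  beryllium: σ_y = 304.0 MPa, ρ = 1846 kg/m³
  CFRP laminate: σ_y = 994.0 MPa, ρ = 1640 kg/m³
  bronze: σ_y = 326.0 MPa, ρ = 8750 kg/m³
  CFRP laminate: M = 606 kN·m/kg
  beryllium: M = 165 kN·m/kg
  bronze: M = 37.3 kN·m/kg
  tungsten: M = 32.2 kN·m/kg
Highest index: CFRP laminate.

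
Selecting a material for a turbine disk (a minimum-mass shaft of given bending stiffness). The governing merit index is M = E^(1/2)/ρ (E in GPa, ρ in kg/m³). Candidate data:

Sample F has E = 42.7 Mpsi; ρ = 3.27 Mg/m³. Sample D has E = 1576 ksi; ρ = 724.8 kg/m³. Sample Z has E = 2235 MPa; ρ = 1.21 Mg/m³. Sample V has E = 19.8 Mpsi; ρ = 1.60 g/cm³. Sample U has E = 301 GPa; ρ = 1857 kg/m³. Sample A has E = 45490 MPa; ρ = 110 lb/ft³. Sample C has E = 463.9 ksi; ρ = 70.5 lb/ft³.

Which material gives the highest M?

sample U

Normalizing units and computing the index:
  sample F: E = 294.4 GPa, ρ = 3270 kg/m³
  sample D: E = 10.87 GPa, ρ = 724.8 kg/m³
  sample Z: E = 2.235 GPa, ρ = 1210 kg/m³
  sample V: E = 136.5 GPa, ρ = 1600 kg/m³
  sample U: E = 301.0 GPa, ρ = 1857 kg/m³
  sample A: E = 45.49 GPa, ρ = 1762 kg/m³
  sample C: E = 3.198 GPa, ρ = 1129 kg/m³
  sample U: M = 9.34×10⁻³
  sample V: M = 7.30×10⁻³
  sample F: M = 5.25×10⁻³
  sample D: M = 4.55×10⁻³
  sample A: M = 3.83×10⁻³
  sample C: M = 1.58×10⁻³
  sample Z: M = 1.24×10⁻³
The maximum is for sample U.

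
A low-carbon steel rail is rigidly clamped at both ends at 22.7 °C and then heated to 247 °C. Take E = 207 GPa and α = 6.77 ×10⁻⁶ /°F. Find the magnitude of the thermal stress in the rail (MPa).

α = 6.77×10⁻⁶/°F × 9/5 = 12.2×10⁻⁶/K.
ΔT = 224.3 K. Constrained thermal stress σ = E·α·ΔT = 207.0×10³ MPa × 12.2×10⁻⁶ × 224.3 = 566 MPa (compressive).

566 MPa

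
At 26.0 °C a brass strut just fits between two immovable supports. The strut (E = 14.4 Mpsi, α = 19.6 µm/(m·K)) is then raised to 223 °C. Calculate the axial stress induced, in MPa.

383 MPa

E = 14.4 Mpsi = 99.28 GPa.
ΔT = 197.0 K. Constrained thermal stress σ = E·α·ΔT = 99.28×10³ MPa × 19.6×10⁻⁶ × 197.0 = 383 MPa (compressive).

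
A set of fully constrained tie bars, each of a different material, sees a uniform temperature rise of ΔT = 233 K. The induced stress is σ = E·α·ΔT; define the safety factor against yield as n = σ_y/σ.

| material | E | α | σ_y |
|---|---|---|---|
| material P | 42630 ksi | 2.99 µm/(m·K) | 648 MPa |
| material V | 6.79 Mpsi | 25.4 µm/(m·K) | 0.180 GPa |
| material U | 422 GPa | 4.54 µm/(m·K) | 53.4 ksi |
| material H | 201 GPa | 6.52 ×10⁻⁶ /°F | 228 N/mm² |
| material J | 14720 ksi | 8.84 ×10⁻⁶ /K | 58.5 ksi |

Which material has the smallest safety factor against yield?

With everything in SI (GPa, ×10⁻⁶/K, MPa):
  material P: E = 293.9, α = 2.99, σ_y = 648.0 → σ = 205 MPa, n = 3.16
  material V: E = 46.82, α = 25.4, σ_y = 180.0 → σ = 277 MPa, n = 0.650
  material U: E = 422.0, α = 4.54, σ_y = 368.2 → σ = 446 MPa, n = 0.825
  material H: E = 201.0, α = 11.7, σ_y = 228.0 → σ = 550 MPa, n = 0.415
  material J: E = 101.5, α = 8.84, σ_y = 403.3 → σ = 209 MPa, n = 1.93
Material H has the lowest safety factor, n = 0.415.

material H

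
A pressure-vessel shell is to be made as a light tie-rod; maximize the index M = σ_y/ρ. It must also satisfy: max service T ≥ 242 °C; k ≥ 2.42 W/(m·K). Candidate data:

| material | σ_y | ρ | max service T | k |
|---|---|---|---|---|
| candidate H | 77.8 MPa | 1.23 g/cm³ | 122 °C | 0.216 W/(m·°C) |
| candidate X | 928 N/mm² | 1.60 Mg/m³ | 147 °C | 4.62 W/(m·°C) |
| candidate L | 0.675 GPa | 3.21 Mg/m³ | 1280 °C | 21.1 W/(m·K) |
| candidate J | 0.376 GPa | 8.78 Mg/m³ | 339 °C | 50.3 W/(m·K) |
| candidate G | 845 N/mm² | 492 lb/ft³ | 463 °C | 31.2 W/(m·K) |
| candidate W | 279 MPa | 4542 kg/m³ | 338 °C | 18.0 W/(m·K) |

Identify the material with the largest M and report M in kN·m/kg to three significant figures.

candidate L, M = 210 kN·m/kg

Screen on constraints: max service T ≥ 242 °C; k ≥ 2.42 W/(m·K). Survivors: candidate L, candidate J, candidate G, candidate W.
Normalizing units and computing the index:
  candidate L: σ_y = 675.0 MPa, ρ = 3210 kg/m³
  candidate J: σ_y = 376.0 MPa, ρ = 8780 kg/m³
  candidate G: σ_y = 845.0 MPa, ρ = 7881 kg/m³
  candidate W: σ_y = 279.0 MPa, ρ = 4542 kg/m³
  candidate L: M = 210 kN·m/kg
  candidate G: M = 107 kN·m/kg
  candidate W: M = 61.4 kN·m/kg
  candidate J: M = 42.8 kN·m/kg
Candidate L ranks first.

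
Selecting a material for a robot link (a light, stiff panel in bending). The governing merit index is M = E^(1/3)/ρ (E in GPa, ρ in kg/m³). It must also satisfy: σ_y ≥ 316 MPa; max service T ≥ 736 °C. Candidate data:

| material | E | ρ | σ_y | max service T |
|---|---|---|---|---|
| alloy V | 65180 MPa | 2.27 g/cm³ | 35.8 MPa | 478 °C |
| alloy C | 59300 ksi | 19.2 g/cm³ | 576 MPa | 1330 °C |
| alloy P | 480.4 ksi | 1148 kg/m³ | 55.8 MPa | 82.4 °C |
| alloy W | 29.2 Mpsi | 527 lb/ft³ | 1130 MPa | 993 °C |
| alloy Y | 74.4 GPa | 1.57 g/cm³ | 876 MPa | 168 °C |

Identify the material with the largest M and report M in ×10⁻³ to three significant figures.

Screen on constraints: σ_y ≥ 316 MPa; max service T ≥ 736 °C. Survivors: alloy C, alloy W.
Normalizing units and computing the index:
  alloy C: E = 408.9 GPa, ρ = 19200 kg/m³
  alloy W: E = 201.3 GPa, ρ = 8442 kg/m³
  alloy W: M = 0.694×10⁻³
  alloy C: M = 0.387×10⁻³
Alloy W ranks first.

alloy W, M = 0.694×10⁻³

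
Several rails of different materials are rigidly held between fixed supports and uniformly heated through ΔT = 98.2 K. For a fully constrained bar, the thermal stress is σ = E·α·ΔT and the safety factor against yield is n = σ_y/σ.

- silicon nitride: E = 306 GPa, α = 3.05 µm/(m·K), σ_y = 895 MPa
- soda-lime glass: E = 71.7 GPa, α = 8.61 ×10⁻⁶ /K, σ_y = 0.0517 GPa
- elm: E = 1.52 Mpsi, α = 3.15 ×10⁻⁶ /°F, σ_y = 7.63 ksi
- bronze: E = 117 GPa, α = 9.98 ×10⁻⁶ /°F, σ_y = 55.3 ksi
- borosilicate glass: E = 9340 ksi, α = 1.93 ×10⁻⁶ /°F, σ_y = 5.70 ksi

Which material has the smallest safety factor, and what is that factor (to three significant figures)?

With everything in SI (GPa, ×10⁻⁶/K, MPa):
  silicon nitride: E = 306.0, α = 3.05, σ_y = 895.0 → σ = 91.7 MPa, n = 9.77
  soda-lime glass: E = 71.70, α = 8.61, σ_y = 51.70 → σ = 60.6 MPa, n = 0.853
  elm: E = 10.48, α = 5.67, σ_y = 52.61 → σ = 5.84 MPa, n = 9.02
  bronze: E = 117.0, α = 18.0, σ_y = 381.3 → σ = 206 MPa, n = 1.85
  borosilicate glass: E = 64.40, α = 3.47, σ_y = 39.30 → σ = 22.0 MPa, n = 1.79
Smallest n: soda-lime glass with n = 0.853.

soda-lime glass, n = 0.853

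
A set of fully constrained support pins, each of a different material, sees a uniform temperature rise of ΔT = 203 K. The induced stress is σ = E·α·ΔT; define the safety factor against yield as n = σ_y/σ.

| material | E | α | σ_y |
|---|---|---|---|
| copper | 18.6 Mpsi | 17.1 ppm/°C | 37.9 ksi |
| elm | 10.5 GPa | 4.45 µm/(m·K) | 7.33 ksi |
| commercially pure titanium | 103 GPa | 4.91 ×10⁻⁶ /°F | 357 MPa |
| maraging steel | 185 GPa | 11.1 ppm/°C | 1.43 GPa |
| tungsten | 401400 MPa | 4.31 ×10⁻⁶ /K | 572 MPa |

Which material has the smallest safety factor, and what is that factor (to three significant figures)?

copper, n = 0.587

In consistent units (E in GPa, α in ×10⁻⁶/K, σ_y in MPa):
  copper: E = 128.2, α = 17.1, σ_y = 261.3 → σ = 445 MPa, n = 0.587
  elm: E = 10.50, α = 4.45, σ_y = 50.54 → σ = 9.49 MPa, n = 5.33
  commercially pure titanium: E = 103.0, α = 8.84, σ_y = 357.0 → σ = 185 MPa, n = 1.93
  maraging steel: E = 185.0, α = 11.1, σ_y = 1430 → σ = 417 MPa, n = 3.43
  tungsten: E = 401.4, α = 4.31, σ_y = 572.0 → σ = 351 MPa, n = 1.63
The minimum is copper at n = 0.587.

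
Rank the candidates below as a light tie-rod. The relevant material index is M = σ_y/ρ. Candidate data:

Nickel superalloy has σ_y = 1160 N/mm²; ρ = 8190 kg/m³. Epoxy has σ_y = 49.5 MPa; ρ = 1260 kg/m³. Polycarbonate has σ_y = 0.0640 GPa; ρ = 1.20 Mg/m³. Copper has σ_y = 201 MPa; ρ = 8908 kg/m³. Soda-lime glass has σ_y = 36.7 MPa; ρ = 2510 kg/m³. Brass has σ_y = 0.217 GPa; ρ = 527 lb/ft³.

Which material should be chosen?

nickel superalloy

Putting every candidate on a common basis:
  nickel superalloy: σ_y = 1160 MPa, ρ = 8190 kg/m³
  epoxy: σ_y = 49.50 MPa, ρ = 1260 kg/m³
  polycarbonate: σ_y = 64.00 MPa, ρ = 1200 kg/m³
  copper: σ_y = 201.0 MPa, ρ = 8908 kg/m³
  soda-lime glass: σ_y = 36.70 MPa, ρ = 2510 kg/m³
  brass: σ_y = 217.0 MPa, ρ = 8442 kg/m³
  nickel superalloy: M = 142 kN·m/kg
  polycarbonate: M = 53.3 kN·m/kg
  epoxy: M = 39.3 kN·m/kg
  brass: M = 25.7 kN·m/kg
  copper: M = 22.6 kN·m/kg
  soda-lime glass: M = 14.6 kN·m/kg
Highest index: nickel superalloy.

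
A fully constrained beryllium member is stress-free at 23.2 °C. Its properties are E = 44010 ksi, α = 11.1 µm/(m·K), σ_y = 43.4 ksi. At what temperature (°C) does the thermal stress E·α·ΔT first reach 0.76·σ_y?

E = 44010 ksi = 303.4 GPa.
σ_y = 43.4 ksi = 299.2 MPa.
E·α·ΔT = 227.4 MPa ⇒ ΔT = 227.4 / (303.4×10³ × 11.1×10⁻⁶) = 67.52 K.
T = 23.2 + 67.52 = 90.72 °C.

90.7 °C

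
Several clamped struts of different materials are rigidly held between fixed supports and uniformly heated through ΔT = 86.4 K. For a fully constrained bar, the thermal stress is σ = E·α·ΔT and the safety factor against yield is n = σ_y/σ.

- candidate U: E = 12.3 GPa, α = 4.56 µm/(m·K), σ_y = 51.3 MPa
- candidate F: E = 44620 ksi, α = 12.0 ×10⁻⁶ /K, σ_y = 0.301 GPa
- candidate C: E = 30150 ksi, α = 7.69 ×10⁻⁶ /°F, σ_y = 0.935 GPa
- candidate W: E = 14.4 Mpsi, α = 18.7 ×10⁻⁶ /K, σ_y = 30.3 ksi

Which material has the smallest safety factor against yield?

candidate F

In consistent units (E in GPa, α in ×10⁻⁶/K, σ_y in MPa):
  candidate U: E = 12.30, α = 4.56, σ_y = 51.30 → σ = 4.85 MPa, n = 10.6
  candidate F: E = 307.6, α = 12.0, σ_y = 301.0 → σ = 319 MPa, n = 0.944
  candidate C: E = 207.9, α = 13.8, σ_y = 935.0 → σ = 249 MPa, n = 3.76
  candidate W: E = 99.28, α = 18.7, σ_y = 208.9 → σ = 160 MPa, n = 1.30
The minimum is candidate F at n = 0.944.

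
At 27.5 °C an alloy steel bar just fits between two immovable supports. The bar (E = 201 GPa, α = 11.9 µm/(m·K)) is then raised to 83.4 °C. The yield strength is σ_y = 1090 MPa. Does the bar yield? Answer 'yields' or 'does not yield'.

does not yield

ΔT = 55.90 K. Constrained thermal stress σ = E·α·ΔT = 201.0×10³ MPa × 11.9×10⁻⁶ × 55.90 = 134 MPa (compressive).
Compare to σ_y = 1090 MPa: σ < σ_y, so it does not yield.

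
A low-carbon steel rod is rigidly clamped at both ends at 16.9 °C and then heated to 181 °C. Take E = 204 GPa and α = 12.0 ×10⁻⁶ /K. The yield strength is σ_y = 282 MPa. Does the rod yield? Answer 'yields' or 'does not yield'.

yields

ΔT = 164.1 K. Constrained thermal stress σ = E·α·ΔT = 204.0×10³ MPa × 12.0×10⁻⁶ × 164.1 = 402 MPa (compressive).
Compare to σ_y = 282 MPa: σ ≥ σ_y, so it yields.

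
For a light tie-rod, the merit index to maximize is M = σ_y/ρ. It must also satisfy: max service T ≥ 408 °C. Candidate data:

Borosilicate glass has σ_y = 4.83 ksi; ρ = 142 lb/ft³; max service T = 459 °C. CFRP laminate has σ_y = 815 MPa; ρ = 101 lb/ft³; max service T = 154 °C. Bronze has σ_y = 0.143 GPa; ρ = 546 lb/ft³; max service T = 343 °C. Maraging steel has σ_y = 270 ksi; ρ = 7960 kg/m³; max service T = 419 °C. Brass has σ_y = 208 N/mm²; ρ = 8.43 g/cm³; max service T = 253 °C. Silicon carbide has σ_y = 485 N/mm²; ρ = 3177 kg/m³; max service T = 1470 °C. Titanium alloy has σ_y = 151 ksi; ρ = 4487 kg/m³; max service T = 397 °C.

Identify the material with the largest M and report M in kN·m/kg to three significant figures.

maraging steel, M = 234 kN·m/kg

Screen on constraints: max service T ≥ 408 °C. Survivors: borosilicate glass, maraging steel, silicon carbide.
After converting to SI:
  borosilicate glass: σ_y = 33.30 MPa, ρ = 2275 kg/m³
  maraging steel: σ_y = 1862 MPa, ρ = 7960 kg/m³
  silicon carbide: σ_y = 485.0 MPa, ρ = 3177 kg/m³
  maraging steel: M = 234 kN·m/kg
  silicon carbide: M = 153 kN·m/kg
  borosilicate glass: M = 14.6 kN·m/kg
Highest index: maraging steel.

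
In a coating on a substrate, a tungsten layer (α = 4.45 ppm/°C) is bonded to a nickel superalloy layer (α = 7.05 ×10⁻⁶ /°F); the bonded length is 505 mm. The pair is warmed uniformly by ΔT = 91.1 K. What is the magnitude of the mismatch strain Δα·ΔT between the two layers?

7.51×10⁻⁴

nickel superalloy: α = 7.05×10⁻⁶/°F × 9/5 = 12.7×10⁻⁶/K.
Δα = |4.45 − 12.7|×10⁻⁶/K = 8.24×10⁻⁶/K.
Mismatch strain = Δα·ΔT = 8.24×10⁻⁶ × 91.1 = 7.51×10⁻⁴.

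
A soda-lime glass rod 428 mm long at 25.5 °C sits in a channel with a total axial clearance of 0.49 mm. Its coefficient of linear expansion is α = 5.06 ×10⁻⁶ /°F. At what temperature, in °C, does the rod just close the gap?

151 °C

α = 5.06×10⁻⁶/°F × 9/5 = 9.11×10⁻⁶/K.
α·L₀·ΔT = 0.49 mm ⇒ ΔT = 0.49 / (9.11×10⁻⁶ × 428.0) = 125.7 K.
T = 25.5 + 125.7 = 151.2 °C.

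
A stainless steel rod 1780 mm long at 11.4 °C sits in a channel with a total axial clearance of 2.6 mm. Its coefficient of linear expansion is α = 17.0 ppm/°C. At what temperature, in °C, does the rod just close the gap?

97.3 °C

α·L₀·ΔT = 2.6 mm ⇒ ΔT = 2.6 / (17.0×10⁻⁶ × 1780.0) = 85.92 K.
T = 11.4 + 85.92 = 97.32 °C.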